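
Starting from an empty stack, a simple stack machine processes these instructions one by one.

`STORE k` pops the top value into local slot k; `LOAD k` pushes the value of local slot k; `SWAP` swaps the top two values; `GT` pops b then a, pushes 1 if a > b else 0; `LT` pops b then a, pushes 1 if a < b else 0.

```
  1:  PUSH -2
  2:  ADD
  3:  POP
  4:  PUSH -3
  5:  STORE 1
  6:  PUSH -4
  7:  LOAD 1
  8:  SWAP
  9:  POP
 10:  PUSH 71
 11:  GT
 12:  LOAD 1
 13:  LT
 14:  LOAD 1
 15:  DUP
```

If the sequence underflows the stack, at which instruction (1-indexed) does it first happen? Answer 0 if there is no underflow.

2

PUSH -2 : [-2]
ADD  — needs 2 operands, stack has 1 → underflow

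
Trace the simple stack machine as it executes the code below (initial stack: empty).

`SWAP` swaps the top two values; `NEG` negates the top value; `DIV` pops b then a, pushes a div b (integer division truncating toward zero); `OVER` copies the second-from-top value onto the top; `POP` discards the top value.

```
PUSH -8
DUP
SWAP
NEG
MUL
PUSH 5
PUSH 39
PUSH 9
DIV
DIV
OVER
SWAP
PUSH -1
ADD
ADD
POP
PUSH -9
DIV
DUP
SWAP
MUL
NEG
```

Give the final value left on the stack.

-49

PUSH -8 -> -8
DUP     -> -8 -8
SWAP    -> -8 -8
NEG     -> -8 8
MUL     -> -64
PUSH 5  -> -64 5
PUSH 39 -> -64 5 39
PUSH 9  -> -64 5 39 9
DIV     -> -64 5 4
DIV     -> -64 1
OVER    -> -64 1 -64
SWAP    -> -64 -64 1
PUSH -1 -> -64 -64 1 -1
ADD     -> -64 -64 0
ADD     -> -64 -64
POP     -> -64
PUSH -9 -> -64 -9
DIV     -> 7
DUP     -> 7 7
SWAP    -> 7 7
MUL     -> 49
NEG     -> -49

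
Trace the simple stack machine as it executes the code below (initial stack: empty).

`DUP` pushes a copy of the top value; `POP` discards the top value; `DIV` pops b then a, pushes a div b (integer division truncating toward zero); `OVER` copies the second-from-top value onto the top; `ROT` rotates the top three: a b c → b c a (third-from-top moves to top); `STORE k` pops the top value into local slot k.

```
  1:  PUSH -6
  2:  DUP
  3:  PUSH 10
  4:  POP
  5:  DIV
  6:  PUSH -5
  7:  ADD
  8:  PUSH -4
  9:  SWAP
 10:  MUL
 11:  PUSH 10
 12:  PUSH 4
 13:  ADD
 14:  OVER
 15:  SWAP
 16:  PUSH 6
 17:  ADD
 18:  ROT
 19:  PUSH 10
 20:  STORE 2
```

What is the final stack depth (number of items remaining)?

PUSH -6 -> -6
DUP     -> -6 -6
PUSH 10 -> -6 -6 10
POP     -> -6 -6
DIV     -> 1
PUSH -5 -> 1 -5
ADD     -> -4
PUSH -4 -> -4 -4
SWAP    -> -4 -4
MUL     -> 16
PUSH 10 -> 16 10
PUSH 4  -> 16 10 4
ADD     -> 16 14
OVER    -> 16 14 16
SWAP    -> 16 16 14
PUSH 6  -> 16 16 14 6
ADD     -> 16 16 20
ROT     -> 16 20 16
PUSH 10 -> 16 20 16 10
STORE 2 -> 16 20 16

3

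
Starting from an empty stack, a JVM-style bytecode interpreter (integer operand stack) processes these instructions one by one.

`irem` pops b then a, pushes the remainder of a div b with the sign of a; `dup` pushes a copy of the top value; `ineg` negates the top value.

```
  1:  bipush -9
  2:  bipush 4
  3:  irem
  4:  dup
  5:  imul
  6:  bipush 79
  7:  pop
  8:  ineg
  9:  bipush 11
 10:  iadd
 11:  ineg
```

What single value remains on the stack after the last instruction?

-10

bipush -9 -> -9
bipush 4  -> -9 4
irem      -> -1
dup       -> -1 -1
imul      -> 1
bipush 79 -> 1 79
pop       -> 1
ineg      -> -1
bipush 11 -> -1 11
iadd      -> 10
ineg      -> -10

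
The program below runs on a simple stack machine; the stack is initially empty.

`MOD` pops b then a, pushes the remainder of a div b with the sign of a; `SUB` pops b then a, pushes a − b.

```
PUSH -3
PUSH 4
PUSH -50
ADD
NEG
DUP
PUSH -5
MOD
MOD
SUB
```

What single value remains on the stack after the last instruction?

PUSH -3  → [-3]
PUSH 4   → [-3, 4]
PUSH -50 → [-3, 4, -50]
ADD      → [-3, -46]
NEG      → [-3, 46]
DUP      → [-3, 46, 46]
PUSH -5  → [-3, 46, 46, -5]
MOD      → [-3, 46, 1]
MOD      → [-3, 0]
SUB      → [-3]

-3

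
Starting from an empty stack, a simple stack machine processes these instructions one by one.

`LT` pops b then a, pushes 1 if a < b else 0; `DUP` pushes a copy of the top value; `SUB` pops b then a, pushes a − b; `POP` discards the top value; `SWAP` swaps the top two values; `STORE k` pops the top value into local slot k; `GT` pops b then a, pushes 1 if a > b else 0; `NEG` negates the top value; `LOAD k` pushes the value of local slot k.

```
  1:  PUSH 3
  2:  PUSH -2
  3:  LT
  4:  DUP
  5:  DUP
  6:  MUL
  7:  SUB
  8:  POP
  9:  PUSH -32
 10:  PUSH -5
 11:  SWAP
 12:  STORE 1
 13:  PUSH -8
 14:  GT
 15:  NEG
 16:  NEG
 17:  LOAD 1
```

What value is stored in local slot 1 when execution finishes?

PUSH 3   -> [3]
PUSH -2  -> [3, -2]
LT       -> [0]
DUP      -> [0, 0]
DUP      -> [0, 0, 0]
MUL      -> [0, 0]
SUB      -> [0]
POP      -> []
PUSH -32 -> [-32]
PUSH -5  -> [-32, -5]
SWAP     -> [-5, -32]
STORE 1  -> [-5]
PUSH -8  -> [-5, -8]
GT       -> [1]
NEG      -> [-1]
NEG      -> [1]
LOAD 1   -> [1, -32]

-32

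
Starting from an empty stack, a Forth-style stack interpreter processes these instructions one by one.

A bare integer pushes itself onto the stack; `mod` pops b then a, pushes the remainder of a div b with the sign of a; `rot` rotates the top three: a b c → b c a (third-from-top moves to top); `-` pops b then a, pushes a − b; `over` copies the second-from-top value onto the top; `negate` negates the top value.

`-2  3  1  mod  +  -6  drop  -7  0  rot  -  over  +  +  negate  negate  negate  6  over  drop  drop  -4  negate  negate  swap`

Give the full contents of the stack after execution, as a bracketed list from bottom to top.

-2     -> -2
3      -> -2 3
1      -> -2 3 1
mod    -> -2 0
+      -> -2
-6     -> -2 -6
drop   -> -2
-7     -> -2 -7
0      -> -2 -7 0
rot    -> -7 0 -2
-      -> -7 2
over   -> -7 2 -7
+      -> -7 -5
+      -> -12
negate -> 12
negate -> -12
negate -> 12
6      -> 12 6
over   -> 12 6 12
drop   -> 12 6
drop   -> 12
-4     -> 12 -4
negate -> 12 4
negate -> 12 -4
swap   -> -4 12

[-4, 12]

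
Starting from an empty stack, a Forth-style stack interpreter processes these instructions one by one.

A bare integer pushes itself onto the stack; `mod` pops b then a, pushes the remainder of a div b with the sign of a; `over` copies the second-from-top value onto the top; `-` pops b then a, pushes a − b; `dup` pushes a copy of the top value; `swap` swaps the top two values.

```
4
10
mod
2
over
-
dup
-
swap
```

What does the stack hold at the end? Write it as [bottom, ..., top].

[0, 4]

4    : [4]
10   : [4, 10]
mod  : [4]
2    : [4, 2]
over : [4, 2, 4]
-    : [4, -2]
dup  : [4, -2, -2]
-    : [4, 0]
swap : [0, 4]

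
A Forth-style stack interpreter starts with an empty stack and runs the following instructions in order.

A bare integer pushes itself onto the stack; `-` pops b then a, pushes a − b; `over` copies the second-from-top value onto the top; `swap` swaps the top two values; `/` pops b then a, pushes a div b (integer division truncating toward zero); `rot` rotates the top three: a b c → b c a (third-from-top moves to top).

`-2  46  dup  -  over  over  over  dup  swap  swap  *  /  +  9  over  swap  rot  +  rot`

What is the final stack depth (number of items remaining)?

4

-2    [-2]
46    [-2, 46]
dup   [-2, 46, 46]
-     [-2, 0]
over  [-2, 0, -2]
over  [-2, 0, -2, 0]
over  [-2, 0, -2, 0, -2]
dup   [-2, 0, -2, 0, -2, -2]
swap  [-2, 0, -2, 0, -2, -2]
swap  [-2, 0, -2, 0, -2, -2]
*     [-2, 0, -2, 0, 4]
/     [-2, 0, -2, 0]
+     [-2, 0, -2]
9     [-2, 0, -2, 9]
over  [-2, 0, -2, 9, -2]
swap  [-2, 0, -2, -2, 9]
rot   [-2, 0, -2, 9, -2]
+     [-2, 0, -2, 7]
rot   [-2, -2, 7, 0]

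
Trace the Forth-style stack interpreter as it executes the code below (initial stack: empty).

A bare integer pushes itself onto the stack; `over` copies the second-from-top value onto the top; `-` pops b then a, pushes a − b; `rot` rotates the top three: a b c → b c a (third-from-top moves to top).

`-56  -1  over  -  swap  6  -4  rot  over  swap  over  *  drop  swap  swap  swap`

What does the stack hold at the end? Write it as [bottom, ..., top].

-56   [-56]
-1    [-56, -1]
over  [-56, -1, -56]
-     [-56, 55]
swap  [55, -56]
6     [55, -56, 6]
-4    [55, -56, 6, -4]
rot   [55, 6, -4, -56]
over  [55, 6, -4, -56, -4]
swap  [55, 6, -4, -4, -56]
over  [55, 6, -4, -4, -56, -4]
*     [55, 6, -4, -4, 224]
drop  [55, 6, -4, -4]
swap  [55, 6, -4, -4]
swap  [55, 6, -4, -4]
swap  [55, 6, -4, -4]

[55, 6, -4, -4]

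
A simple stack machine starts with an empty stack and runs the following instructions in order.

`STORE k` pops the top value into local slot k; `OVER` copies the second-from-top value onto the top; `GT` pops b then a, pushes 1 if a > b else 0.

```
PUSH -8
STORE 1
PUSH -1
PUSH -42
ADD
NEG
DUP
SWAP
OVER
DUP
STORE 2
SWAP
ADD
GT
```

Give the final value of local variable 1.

-8

PUSH -8  → -8
STORE 1  → (empty)
PUSH -1  → -1
PUSH -42 → -1 -42
ADD      → -43
NEG      → 43
DUP      → 43 43
SWAP     → 43 43
OVER     → 43 43 43
DUP      → 43 43 43 43
STORE 2  → 43 43 43
SWAP     → 43 43 43
ADD      → 43 86
GT       → 0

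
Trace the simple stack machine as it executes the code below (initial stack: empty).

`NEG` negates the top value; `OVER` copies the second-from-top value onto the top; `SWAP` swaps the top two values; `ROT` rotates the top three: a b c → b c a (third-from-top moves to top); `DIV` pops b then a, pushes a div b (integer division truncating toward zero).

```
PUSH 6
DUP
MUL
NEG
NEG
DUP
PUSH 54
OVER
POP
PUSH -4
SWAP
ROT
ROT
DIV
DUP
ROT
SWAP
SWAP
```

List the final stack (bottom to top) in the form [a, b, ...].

[36, -9, -9, 54]

PUSH 6   6
DUP      6 6
MUL      36
NEG      -36
NEG      36
DUP      36 36
PUSH 54  36 36 54
OVER     36 36 54 36
POP      36 36 54
PUSH -4  36 36 54 -4
SWAP     36 36 -4 54
ROT      36 -4 54 36
ROT      36 54 36 -4
DIV      36 54 -9
DUP      36 54 -9 -9
ROT      36 -9 -9 54
SWAP     36 -9 54 -9
SWAP     36 -9 -9 54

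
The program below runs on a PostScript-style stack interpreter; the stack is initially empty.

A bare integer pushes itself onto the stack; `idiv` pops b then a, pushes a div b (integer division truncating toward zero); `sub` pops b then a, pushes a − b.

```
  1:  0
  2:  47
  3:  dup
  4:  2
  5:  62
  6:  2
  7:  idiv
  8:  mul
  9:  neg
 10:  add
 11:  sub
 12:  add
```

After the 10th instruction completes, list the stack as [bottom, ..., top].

0    -> 0
47   -> 0 47
dup  -> 0 47 47
2    -> 0 47 47 2
62   -> 0 47 47 2 62
2    -> 0 47 47 2 62 2
idiv -> 0 47 47 2 31
mul  -> 0 47 47 62
neg  -> 0 47 47 -62
add  -> 0 47 -15

[0, 47, -15]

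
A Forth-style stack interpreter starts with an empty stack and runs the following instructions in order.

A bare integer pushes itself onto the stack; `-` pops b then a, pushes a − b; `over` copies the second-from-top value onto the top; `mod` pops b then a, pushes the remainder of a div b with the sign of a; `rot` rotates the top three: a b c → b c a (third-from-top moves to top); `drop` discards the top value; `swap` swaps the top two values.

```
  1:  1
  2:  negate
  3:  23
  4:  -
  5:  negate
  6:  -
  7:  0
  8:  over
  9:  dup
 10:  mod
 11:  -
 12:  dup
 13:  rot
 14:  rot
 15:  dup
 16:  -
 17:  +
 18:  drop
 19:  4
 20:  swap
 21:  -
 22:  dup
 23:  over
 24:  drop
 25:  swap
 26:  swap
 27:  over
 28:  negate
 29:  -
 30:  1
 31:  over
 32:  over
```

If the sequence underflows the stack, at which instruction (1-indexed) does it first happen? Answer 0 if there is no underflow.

1      : 1
negate : -1
23     : -1 23
-      : -24
negate : 24
-  — needs 2 operands, stack has 1 → underflow

6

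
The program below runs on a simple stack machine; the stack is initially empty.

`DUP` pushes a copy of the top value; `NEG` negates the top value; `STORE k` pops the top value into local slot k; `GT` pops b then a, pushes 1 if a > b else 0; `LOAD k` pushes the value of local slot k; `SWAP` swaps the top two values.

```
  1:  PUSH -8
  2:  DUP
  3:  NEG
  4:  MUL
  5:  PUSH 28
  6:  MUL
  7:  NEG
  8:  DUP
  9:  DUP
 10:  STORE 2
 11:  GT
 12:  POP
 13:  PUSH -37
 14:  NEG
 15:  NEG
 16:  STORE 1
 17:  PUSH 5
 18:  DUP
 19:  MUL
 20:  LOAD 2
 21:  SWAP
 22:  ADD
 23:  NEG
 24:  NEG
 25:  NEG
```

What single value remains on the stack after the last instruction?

PUSH -8  → -8
DUP      → -8 -8
NEG      → -8 8
MUL      → -64
PUSH 28  → -64 28
MUL      → -1792
NEG      → 1792
DUP      → 1792 1792
DUP      → 1792 1792 1792
STORE 2  → 1792 1792
GT       → 0
POP      → (empty)
PUSH -37 → -37
NEG      → 37
NEG      → -37
STORE 1  → (empty)
PUSH 5   → 5
DUP      → 5 5
MUL      → 25
LOAD 2   → 25 1792
SWAP     → 1792 25
ADD      → 1817
NEG      → -1817
NEG      → 1817
NEG      → -1817

-1817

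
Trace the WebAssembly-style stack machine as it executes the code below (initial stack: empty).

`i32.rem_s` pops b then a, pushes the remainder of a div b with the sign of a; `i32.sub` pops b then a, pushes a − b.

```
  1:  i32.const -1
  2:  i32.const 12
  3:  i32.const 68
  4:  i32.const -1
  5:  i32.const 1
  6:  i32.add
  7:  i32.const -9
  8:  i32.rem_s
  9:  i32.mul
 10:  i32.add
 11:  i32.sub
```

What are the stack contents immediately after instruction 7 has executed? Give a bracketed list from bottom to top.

[-1, 12, 68, 0, -9]

i32.const -1  [-1]
i32.const 12  [-1, 12]
i32.const 68  [-1, 12, 68]
i32.const -1  [-1, 12, 68, -1]
i32.const 1   [-1, 12, 68, -1, 1]
i32.add       [-1, 12, 68, 0]
i32.const -9  [-1, 12, 68, 0, -9]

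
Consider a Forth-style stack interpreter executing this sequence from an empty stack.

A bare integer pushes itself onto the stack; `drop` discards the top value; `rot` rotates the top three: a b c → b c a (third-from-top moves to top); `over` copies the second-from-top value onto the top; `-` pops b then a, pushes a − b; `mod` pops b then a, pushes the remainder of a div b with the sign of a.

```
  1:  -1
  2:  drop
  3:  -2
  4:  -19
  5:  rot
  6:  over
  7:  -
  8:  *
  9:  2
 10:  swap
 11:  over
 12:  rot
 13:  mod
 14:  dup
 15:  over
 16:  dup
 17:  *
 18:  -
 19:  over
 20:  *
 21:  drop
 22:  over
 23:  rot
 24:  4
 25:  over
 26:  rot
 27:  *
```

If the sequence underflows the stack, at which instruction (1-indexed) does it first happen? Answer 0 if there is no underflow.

-1   → [-1]
drop → []
-2   → [-2]
-19  → [-2, -19]
rot  — needs 3 operands, stack has 2 → underflow

5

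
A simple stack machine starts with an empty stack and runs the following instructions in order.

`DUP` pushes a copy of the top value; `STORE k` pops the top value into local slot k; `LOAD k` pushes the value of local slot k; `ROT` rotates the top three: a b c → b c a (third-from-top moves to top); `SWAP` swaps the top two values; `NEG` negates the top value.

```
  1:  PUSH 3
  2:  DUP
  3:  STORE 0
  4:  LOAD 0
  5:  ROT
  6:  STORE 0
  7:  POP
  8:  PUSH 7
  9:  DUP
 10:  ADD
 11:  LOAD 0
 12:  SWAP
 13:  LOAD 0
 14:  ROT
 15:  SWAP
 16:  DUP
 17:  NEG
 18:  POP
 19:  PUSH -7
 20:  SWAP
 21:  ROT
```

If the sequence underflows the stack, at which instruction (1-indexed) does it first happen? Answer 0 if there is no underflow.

5

PUSH 3   3
DUP      3 3
STORE 0  3
LOAD 0   3 3
ROT  — needs 3 operands, stack has 2 → underflow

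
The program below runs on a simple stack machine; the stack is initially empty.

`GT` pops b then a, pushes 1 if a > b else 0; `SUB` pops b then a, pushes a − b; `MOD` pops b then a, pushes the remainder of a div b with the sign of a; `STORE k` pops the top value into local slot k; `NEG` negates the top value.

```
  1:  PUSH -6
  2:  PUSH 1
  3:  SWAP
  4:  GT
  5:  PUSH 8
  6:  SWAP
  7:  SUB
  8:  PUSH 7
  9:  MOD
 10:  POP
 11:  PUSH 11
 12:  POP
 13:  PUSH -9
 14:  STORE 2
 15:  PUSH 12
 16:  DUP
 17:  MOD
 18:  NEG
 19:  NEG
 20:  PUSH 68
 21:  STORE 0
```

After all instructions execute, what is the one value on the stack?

0

PUSH -6 : [-6]
PUSH 1  : [-6, 1]
SWAP    : [1, -6]
GT      : [1]
PUSH 8  : [1, 8]
SWAP    : [8, 1]
SUB     : [7]
PUSH 7  : [7, 7]
MOD     : [0]
POP     : []
PUSH 11 : [11]
POP     : []
PUSH -9 : [-9]
STORE 2 : []
PUSH 12 : [12]
DUP     : [12, 12]
MOD     : [0]
NEG     : [0]
NEG     : [0]
PUSH 68 : [0, 68]
STORE 0 : [0]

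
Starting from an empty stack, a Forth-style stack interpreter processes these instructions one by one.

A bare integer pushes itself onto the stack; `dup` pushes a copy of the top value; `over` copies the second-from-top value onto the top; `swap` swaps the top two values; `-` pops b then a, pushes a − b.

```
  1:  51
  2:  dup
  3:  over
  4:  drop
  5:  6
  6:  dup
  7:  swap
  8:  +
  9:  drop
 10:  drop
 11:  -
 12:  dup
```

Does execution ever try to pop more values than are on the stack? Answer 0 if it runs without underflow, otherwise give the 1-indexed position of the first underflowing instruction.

51   -> [51]
dup  -> [51, 51]
over -> [51, 51, 51]
drop -> [51, 51]
6    -> [51, 51, 6]
dup  -> [51, 51, 6, 6]
swap -> [51, 51, 6, 6]
+    -> [51, 51, 12]
drop -> [51, 51]
drop -> [51]
-  — needs 2 operands, stack has 1 → underflow

11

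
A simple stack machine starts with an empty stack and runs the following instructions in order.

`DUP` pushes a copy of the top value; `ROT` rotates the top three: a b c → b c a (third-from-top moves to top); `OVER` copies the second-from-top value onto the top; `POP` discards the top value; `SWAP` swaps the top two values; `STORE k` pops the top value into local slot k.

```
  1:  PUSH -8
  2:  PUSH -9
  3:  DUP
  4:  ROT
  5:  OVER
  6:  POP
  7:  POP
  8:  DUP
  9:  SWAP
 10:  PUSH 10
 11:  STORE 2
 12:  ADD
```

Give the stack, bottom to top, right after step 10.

[-9, -9, -9, 10]

PUSH -8 → -8
PUSH -9 → -8 -9
DUP     → -8 -9 -9
ROT     → -9 -9 -8
OVER    → -9 -9 -8 -9
POP     → -9 -9 -8
POP     → -9 -9
DUP     → -9 -9 -9
SWAP    → -9 -9 -9
PUSH 10 → -9 -9 -9 10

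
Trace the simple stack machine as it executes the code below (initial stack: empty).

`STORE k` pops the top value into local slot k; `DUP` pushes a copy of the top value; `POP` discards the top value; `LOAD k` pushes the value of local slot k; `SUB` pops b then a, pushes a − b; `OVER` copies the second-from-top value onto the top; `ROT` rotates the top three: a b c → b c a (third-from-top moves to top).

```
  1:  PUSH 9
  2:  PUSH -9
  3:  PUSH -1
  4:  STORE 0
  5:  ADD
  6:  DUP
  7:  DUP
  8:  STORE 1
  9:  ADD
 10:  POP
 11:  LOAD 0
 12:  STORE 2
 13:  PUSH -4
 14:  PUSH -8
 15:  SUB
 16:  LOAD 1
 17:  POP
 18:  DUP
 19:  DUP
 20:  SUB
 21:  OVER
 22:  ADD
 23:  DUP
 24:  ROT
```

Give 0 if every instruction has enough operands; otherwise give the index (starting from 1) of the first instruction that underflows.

0

PUSH 9  → [9]
PUSH -9 → [9, -9]
PUSH -1 → [9, -9, -1]
STORE 0 → [9, -9]
ADD     → [0]
DUP     → [0, 0]
DUP     → [0, 0, 0]
STORE 1 → [0, 0]
ADD     → [0]
POP     → []
LOAD 0  → [-1]
STORE 2 → []
PUSH -4 → [-4]
PUSH -8 → [-4, -8]
SUB     → [4]
LOAD 1  → [4, 0]
POP     → [4]
DUP     → [4, 4]
DUP     → [4, 4, 4]
SUB     → [4, 0]
OVER    → [4, 0, 4]
ADD     → [4, 4]
DUP     → [4, 4, 4]
ROT     → [4, 4, 4]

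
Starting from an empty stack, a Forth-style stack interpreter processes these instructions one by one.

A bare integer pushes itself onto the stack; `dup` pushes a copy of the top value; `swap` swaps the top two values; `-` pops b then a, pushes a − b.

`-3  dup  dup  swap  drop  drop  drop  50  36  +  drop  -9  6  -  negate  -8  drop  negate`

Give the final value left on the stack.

-3      -3
dup     -3 -3
dup     -3 -3 -3
swap    -3 -3 -3
drop    -3 -3
drop    -3
drop    (empty)
50      50
36      50 36
+       86
drop    (empty)
-9      -9
6       -9 6
-       -15
negate  15
-8      15 -8
drop    15
negate  -15

-15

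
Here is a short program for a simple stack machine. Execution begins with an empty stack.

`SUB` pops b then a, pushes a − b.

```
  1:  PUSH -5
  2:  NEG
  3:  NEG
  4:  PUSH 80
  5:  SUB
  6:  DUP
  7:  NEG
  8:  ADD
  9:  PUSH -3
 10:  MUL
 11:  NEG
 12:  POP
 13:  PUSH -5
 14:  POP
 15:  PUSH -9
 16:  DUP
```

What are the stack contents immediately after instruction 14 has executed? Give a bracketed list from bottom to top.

[]

PUSH -5 → [-5]
NEG     → [5]
NEG     → [-5]
PUSH 80 → [-5, 80]
SUB     → [-85]
DUP     → [-85, -85]
NEG     → [-85, 85]
ADD     → [0]
PUSH -3 → [0, -3]
MUL     → [0]
NEG     → [0]
POP     → []
PUSH -5 → [-5]
POP     → []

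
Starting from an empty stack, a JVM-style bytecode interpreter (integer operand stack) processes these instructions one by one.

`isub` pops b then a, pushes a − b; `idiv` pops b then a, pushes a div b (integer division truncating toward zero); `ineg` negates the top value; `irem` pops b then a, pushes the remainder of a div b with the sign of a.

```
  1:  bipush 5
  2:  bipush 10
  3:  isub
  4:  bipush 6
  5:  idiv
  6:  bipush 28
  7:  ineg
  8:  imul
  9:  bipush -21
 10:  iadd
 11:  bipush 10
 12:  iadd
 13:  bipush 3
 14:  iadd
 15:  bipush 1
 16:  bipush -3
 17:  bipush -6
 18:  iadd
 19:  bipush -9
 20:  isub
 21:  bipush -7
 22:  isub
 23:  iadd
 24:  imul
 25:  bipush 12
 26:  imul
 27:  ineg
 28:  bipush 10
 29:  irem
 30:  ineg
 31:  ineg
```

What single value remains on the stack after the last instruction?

8

bipush 5   → 5
bipush 10  → 5 10
isub       → -5
bipush 6   → -5 6
idiv       → 0
bipush 28  → 0 28
ineg       → 0 -28
imul       → 0
bipush -21 → 0 -21
iadd       → -21
bipush 10  → -21 10
iadd       → -11
bipush 3   → -11 3
iadd       → -8
bipush 1   → -8 1
bipush -3  → -8 1 -3
bipush -6  → -8 1 -3 -6
iadd       → -8 1 -9
bipush -9  → -8 1 -9 -9
isub       → -8 1 0
bipush -7  → -8 1 0 -7
isub       → -8 1 7
iadd       → -8 8
imul       → -64
bipush 12  → -64 12
imul       → -768
ineg       → 768
bipush 10  → 768 10
irem       → 8
ineg       → -8
ineg       → 8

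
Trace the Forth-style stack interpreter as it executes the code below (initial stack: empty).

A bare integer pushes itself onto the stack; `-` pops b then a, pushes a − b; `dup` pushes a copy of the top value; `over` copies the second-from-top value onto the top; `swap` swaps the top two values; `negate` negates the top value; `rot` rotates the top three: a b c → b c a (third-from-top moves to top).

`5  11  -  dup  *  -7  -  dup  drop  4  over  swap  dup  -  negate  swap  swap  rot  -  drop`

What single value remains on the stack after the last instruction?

5      -> [5]
11     -> [5, 11]
-      -> [-6]
dup    -> [-6, -6]
*      -> [36]
-7     -> [36, -7]
-      -> [43]
dup    -> [43, 43]
drop   -> [43]
4      -> [43, 4]
over   -> [43, 4, 43]
swap   -> [43, 43, 4]
dup    -> [43, 43, 4, 4]
-      -> [43, 43, 0]
negate -> [43, 43, 0]
swap   -> [43, 0, 43]
swap   -> [43, 43, 0]
rot    -> [43, 0, 43]
-      -> [43, -43]
drop   -> [43]

43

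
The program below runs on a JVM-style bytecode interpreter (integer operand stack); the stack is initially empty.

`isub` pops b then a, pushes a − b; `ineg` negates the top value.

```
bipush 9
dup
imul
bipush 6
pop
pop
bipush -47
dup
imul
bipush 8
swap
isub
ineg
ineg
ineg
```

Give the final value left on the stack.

2201

bipush 9   : 9
dup        : 9 9
imul       : 81
bipush 6   : 81 6
pop        : 81
pop        : (empty)
bipush -47 : -47
dup        : -47 -47
imul       : 2209
bipush 8   : 2209 8
swap       : 8 2209
isub       : -2201
ineg       : 2201
ineg       : -2201
ineg       : 2201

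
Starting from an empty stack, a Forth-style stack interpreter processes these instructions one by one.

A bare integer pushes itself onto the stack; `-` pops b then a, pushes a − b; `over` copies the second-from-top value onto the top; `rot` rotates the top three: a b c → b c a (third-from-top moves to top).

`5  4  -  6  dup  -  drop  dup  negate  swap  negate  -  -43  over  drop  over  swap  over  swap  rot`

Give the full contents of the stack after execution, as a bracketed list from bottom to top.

[0, 0, -43, 0]

5      → [5]
4      → [5, 4]
-      → [1]
6      → [1, 6]
dup    → [1, 6, 6]
-      → [1, 0]
drop   → [1]
dup    → [1, 1]
negate → [1, -1]
swap   → [-1, 1]
negate → [-1, -1]
-      → [0]
-43    → [0, -43]
over   → [0, -43, 0]
drop   → [0, -43]
over   → [0, -43, 0]
swap   → [0, 0, -43]
over   → [0, 0, -43, 0]
swap   → [0, 0, 0, -43]
rot    → [0, 0, -43, 0]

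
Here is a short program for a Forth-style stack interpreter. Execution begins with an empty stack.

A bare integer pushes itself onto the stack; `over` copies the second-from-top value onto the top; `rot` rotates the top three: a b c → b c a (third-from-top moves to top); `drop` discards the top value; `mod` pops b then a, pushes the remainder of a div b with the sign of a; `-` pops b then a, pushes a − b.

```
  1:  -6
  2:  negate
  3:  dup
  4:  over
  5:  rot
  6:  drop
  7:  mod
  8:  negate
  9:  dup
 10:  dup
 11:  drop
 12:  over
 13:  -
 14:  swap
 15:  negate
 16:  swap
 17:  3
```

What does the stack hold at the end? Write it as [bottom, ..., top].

[0, 0, 3]

-6     -> -6
negate -> 6
dup    -> 6 6
over   -> 6 6 6
rot    -> 6 6 6
drop   -> 6 6
mod    -> 0
negate -> 0
dup    -> 0 0
dup    -> 0 0 0
drop   -> 0 0
over   -> 0 0 0
-      -> 0 0
swap   -> 0 0
negate -> 0 0
swap   -> 0 0
3      -> 0 0 3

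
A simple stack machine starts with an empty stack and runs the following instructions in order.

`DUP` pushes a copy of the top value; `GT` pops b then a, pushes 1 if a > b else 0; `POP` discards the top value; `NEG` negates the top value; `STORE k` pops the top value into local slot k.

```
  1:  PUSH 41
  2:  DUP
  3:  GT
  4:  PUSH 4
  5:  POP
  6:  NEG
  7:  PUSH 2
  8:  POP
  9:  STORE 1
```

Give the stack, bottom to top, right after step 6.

[0]

PUSH 41 -> [41]
DUP     -> [41, 41]
GT      -> [0]
PUSH 4  -> [0, 4]
POP     -> [0]
NEG     -> [0]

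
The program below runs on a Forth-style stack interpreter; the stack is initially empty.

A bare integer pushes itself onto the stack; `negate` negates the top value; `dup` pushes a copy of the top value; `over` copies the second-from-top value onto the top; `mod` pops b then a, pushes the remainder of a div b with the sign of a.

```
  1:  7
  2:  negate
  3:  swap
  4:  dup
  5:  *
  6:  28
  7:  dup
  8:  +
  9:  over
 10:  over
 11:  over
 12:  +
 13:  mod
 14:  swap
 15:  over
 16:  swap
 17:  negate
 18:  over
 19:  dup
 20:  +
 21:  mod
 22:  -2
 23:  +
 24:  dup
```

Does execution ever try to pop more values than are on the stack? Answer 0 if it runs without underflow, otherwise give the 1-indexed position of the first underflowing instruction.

7      → 7
negate → -7
swap  — needs 2 operands, stack has 1 → underflow

3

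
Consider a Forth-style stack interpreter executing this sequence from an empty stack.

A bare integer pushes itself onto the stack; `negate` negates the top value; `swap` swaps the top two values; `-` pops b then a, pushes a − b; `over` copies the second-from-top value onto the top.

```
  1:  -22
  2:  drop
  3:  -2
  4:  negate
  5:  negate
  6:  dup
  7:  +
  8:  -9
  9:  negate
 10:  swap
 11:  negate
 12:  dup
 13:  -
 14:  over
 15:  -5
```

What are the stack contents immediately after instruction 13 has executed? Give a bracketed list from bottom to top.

[9, 0]

-22     [-22]
drop    []
-2      [-2]
negate  [2]
negate  [-2]
dup     [-2, -2]
+       [-4]
-9      [-4, -9]
negate  [-4, 9]
swap    [9, -4]
negate  [9, 4]
dup     [9, 4, 4]
-       [9, 0]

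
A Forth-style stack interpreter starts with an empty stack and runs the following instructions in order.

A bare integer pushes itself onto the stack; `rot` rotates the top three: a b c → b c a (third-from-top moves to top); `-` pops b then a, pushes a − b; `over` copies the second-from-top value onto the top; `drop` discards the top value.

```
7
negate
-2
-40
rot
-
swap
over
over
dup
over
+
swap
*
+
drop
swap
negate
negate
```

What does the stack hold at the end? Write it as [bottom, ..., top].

[-2, -33]

7      -> 7
negate -> -7
-2     -> -7 -2
-40    -> -7 -2 -40
rot    -> -2 -40 -7
-      -> -2 -33
swap   -> -33 -2
over   -> -33 -2 -33
over   -> -33 -2 -33 -2
dup    -> -33 -2 -33 -2 -2
over   -> -33 -2 -33 -2 -2 -2
+      -> -33 -2 -33 -2 -4
swap   -> -33 -2 -33 -4 -2
*      -> -33 -2 -33 8
+      -> -33 -2 -25
drop   -> -33 -2
swap   -> -2 -33
negate -> -2 33
negate -> -2 -33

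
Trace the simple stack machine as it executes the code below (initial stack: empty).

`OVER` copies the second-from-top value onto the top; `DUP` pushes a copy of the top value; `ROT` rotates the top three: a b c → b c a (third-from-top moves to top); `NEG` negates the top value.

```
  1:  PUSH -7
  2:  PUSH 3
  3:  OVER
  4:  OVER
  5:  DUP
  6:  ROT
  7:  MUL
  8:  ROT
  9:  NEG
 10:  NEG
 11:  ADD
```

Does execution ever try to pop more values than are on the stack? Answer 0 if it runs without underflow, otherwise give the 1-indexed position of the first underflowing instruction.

PUSH -7 → [-7]
PUSH 3  → [-7, 3]
OVER    → [-7, 3, -7]
OVER    → [-7, 3, -7, 3]
DUP     → [-7, 3, -7, 3, 3]
ROT     → [-7, 3, 3, 3, -7]
MUL     → [-7, 3, 3, -21]
ROT     → [-7, 3, -21, 3]
NEG     → [-7, 3, -21, -3]
NEG     → [-7, 3, -21, 3]
ADD     → [-7, 3, -18]

0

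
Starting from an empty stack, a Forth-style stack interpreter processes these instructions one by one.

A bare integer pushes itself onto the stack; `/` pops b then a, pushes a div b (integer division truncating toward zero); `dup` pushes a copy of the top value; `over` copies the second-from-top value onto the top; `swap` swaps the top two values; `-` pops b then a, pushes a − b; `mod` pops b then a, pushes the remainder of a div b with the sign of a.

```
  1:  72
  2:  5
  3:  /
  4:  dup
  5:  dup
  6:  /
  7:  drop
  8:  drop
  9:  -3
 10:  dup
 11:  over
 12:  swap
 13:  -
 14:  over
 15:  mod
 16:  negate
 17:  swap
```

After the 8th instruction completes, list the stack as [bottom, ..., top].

72    [72]
5     [72, 5]
/     [14]
dup   [14, 14]
dup   [14, 14, 14]
/     [14, 1]
drop  [14]
drop  []

[]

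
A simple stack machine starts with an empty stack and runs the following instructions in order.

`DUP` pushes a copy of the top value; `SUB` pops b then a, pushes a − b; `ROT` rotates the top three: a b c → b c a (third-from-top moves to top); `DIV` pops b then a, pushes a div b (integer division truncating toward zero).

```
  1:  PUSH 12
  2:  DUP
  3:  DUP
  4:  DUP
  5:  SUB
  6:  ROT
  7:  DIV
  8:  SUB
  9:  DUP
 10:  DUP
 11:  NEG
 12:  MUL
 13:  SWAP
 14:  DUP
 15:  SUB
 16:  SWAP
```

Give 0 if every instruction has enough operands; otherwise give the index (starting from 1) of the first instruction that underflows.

PUSH 12 -> 12
DUP     -> 12 12
DUP     -> 12 12 12
DUP     -> 12 12 12 12
SUB     -> 12 12 0
ROT     -> 12 0 12
DIV     -> 12 0
SUB     -> 12
DUP     -> 12 12
DUP     -> 12 12 12
NEG     -> 12 12 -12
MUL     -> 12 -144
SWAP    -> -144 12
DUP     -> -144 12 12
SUB     -> -144 0
SWAP    -> 0 -144

0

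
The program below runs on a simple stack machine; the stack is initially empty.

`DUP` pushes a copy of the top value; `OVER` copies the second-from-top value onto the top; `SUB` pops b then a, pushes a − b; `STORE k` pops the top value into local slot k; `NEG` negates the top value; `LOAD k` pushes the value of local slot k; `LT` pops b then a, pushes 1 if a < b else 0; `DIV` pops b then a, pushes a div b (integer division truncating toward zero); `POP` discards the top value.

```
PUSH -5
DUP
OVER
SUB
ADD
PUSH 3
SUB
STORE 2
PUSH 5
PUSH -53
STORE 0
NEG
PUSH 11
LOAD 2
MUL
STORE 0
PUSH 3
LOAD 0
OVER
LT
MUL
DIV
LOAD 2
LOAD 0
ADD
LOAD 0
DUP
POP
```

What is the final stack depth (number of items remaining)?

PUSH -5  : -5
DUP      : -5 -5
OVER     : -5 -5 -5
SUB      : -5 0
ADD      : -5
PUSH 3   : -5 3
SUB      : -8
STORE 2  : (empty)
PUSH 5   : 5
PUSH -53 : 5 -53
STORE 0  : 5
NEG      : -5
PUSH 11  : -5 11
LOAD 2   : -5 11 -8
MUL      : -5 -88
STORE 0  : -5
PUSH 3   : -5 3
LOAD 0   : -5 3 -88
OVER     : -5 3 -88 3
LT       : -5 3 1
MUL      : -5 3
DIV      : -1
LOAD 2   : -1 -8
LOAD 0   : -1 -8 -88
ADD      : -1 -96
LOAD 0   : -1 -96 -88
DUP      : -1 -96 -88 -88
POP      : -1 -96 -88

3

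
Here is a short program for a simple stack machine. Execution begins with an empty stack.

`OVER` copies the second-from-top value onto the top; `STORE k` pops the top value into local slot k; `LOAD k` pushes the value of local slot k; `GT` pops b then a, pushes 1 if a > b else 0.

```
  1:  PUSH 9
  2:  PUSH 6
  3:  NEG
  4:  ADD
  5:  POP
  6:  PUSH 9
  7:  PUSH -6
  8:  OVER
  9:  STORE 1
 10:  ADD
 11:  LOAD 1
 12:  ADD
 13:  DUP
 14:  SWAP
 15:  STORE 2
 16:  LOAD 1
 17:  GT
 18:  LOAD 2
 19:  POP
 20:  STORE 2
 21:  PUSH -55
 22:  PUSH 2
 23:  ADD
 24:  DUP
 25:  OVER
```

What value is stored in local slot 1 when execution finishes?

PUSH 9   : 9
PUSH 6   : 9 6
NEG      : 9 -6
ADD      : 3
POP      : (empty)
PUSH 9   : 9
PUSH -6  : 9 -6
OVER     : 9 -6 9
STORE 1  : 9 -6
ADD      : 3
LOAD 1   : 3 9
ADD      : 12
DUP      : 12 12
SWAP     : 12 12
STORE 2  : 12
LOAD 1   : 12 9
GT       : 1
LOAD 2   : 1 12
POP      : 1
STORE 2  : (empty)
PUSH -55 : -55
PUSH 2   : -55 2
ADD      : -53
DUP      : -53 -53
OVER     : -53 -53 -53

9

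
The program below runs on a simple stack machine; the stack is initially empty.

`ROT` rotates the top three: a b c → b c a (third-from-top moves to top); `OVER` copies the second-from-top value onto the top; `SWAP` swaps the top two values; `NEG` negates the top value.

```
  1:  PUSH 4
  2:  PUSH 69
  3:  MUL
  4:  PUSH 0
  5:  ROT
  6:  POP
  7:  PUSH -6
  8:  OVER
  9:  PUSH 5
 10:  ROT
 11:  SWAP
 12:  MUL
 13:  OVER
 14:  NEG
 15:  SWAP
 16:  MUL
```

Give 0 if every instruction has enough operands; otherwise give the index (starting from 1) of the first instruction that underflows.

PUSH 4  -> [4]
PUSH 69 -> [4, 69]
MUL     -> [276]
PUSH 0  -> [276, 0]
ROT  — needs 3 operands, stack has 2 → underflow

5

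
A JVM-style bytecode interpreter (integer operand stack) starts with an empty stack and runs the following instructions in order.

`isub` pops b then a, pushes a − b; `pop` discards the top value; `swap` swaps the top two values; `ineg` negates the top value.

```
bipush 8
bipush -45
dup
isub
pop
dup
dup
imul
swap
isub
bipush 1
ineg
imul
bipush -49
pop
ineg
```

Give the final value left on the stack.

bipush 8   -> 8
bipush -45 -> 8 -45
dup        -> 8 -45 -45
isub       -> 8 0
pop        -> 8
dup        -> 8 8
dup        -> 8 8 8
imul       -> 8 64
swap       -> 64 8
isub       -> 56
bipush 1   -> 56 1
ineg       -> 56 -1
imul       -> -56
bipush -49 -> -56 -49
pop        -> -56
ineg       -> 56

56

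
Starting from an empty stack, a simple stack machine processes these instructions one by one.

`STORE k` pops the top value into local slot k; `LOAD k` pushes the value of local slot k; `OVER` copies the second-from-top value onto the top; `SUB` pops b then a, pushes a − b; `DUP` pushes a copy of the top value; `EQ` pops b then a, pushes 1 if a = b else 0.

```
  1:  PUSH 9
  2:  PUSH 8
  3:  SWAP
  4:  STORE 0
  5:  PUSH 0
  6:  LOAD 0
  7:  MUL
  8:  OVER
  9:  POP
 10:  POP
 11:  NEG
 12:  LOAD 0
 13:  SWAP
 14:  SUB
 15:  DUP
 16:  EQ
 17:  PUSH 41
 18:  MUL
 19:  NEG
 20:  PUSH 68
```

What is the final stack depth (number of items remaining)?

2

PUSH 9  -> 9
PUSH 8  -> 9 8
SWAP    -> 8 9
STORE 0 -> 8
PUSH 0  -> 8 0
LOAD 0  -> 8 0 9
MUL     -> 8 0
OVER    -> 8 0 8
POP     -> 8 0
POP     -> 8
NEG     -> -8
LOAD 0  -> -8 9
SWAP    -> 9 -8
SUB     -> 17
DUP     -> 17 17
EQ      -> 1
PUSH 41 -> 1 41
MUL     -> 41
NEG     -> -41
PUSH 68 -> -41 68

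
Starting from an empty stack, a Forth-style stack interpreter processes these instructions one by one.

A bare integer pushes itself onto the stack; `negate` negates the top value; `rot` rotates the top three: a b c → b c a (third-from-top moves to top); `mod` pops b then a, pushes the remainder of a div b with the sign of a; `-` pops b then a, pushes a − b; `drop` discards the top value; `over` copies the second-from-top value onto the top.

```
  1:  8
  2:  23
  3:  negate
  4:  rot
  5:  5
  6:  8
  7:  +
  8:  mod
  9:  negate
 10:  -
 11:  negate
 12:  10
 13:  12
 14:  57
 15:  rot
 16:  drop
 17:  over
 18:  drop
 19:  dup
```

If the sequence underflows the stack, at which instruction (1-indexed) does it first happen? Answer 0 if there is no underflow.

8      -> 8
23     -> 8 23
negate -> 8 -23
rot  — needs 3 operands, stack has 2 → underflow

4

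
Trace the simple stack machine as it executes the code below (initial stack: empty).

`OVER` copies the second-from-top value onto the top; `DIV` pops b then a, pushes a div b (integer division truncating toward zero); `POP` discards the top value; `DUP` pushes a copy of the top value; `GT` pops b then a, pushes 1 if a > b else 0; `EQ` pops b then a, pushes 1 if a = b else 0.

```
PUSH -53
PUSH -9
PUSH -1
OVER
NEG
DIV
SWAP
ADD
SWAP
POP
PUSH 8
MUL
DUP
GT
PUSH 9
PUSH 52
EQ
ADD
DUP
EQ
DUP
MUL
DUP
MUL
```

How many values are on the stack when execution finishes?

1

PUSH -53  -53
PUSH -9   -53 -9
PUSH -1   -53 -9 -1
OVER      -53 -9 -1 -9
NEG       -53 -9 -1 9
DIV       -53 -9 0
SWAP      -53 0 -9
ADD       -53 -9
SWAP      -9 -53
POP       -9
PUSH 8    -9 8
MUL       -72
DUP       -72 -72
GT        0
PUSH 9    0 9
PUSH 52   0 9 52
EQ        0 0
ADD       0
DUP       0 0
EQ        1
DUP       1 1
MUL       1
DUP       1 1
MUL       1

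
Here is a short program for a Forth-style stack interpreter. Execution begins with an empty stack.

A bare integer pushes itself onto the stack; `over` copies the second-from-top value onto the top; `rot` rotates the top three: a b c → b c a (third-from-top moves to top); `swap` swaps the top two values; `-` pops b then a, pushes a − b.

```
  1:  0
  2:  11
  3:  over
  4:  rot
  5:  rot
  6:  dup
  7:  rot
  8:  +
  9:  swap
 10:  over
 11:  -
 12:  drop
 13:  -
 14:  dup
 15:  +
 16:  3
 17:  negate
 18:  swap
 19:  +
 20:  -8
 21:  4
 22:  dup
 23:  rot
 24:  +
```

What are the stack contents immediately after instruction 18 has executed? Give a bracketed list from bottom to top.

[-3, -22]

0      : 0
11     : 0 11
over   : 0 11 0
rot    : 11 0 0
rot    : 0 0 11
dup    : 0 0 11 11
rot    : 0 11 11 0
+      : 0 11 11
swap   : 0 11 11
over   : 0 11 11 11
-      : 0 11 0
drop   : 0 11
-      : -11
dup    : -11 -11
+      : -22
3      : -22 3
negate : -22 -3
swap   : -3 -22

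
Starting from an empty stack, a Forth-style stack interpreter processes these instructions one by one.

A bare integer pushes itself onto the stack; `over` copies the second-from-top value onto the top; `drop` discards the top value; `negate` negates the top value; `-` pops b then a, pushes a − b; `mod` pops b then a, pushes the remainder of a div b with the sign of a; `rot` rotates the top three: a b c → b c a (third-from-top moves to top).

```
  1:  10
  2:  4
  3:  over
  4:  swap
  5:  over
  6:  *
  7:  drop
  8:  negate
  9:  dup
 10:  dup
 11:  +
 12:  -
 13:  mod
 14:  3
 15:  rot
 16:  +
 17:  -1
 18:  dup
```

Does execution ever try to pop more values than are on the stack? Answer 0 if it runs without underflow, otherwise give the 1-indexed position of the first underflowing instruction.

15

10     → [10]
4      → [10, 4]
over   → [10, 4, 10]
swap   → [10, 10, 4]
over   → [10, 10, 4, 10]
*      → [10, 10, 40]
drop   → [10, 10]
negate → [10, -10]
dup    → [10, -10, -10]
dup    → [10, -10, -10, -10]
+      → [10, -10, -20]
-      → [10, 10]
mod    → [0]
3      → [0, 3]
rot  — needs 3 operands, stack has 2 → underflow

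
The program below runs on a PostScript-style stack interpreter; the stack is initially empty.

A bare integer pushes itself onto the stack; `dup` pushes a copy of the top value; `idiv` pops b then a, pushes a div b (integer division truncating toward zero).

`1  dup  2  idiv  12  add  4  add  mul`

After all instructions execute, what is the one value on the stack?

1    → 1
dup  → 1 1
2    → 1 1 2
idiv → 1 0
12   → 1 0 12
add  → 1 12
4    → 1 12 4
add  → 1 16
mul  → 16

16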